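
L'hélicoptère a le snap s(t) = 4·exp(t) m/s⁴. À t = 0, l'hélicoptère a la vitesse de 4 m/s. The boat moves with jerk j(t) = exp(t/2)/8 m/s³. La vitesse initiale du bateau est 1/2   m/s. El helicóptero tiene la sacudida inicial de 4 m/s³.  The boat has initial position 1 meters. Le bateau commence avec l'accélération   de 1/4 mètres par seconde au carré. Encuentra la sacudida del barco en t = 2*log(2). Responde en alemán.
Aus der Gleichung für den Ruck j(t) = exp(t/2)/8, setzen wir t = 2*log(2) ein und erhalten j = 1/4.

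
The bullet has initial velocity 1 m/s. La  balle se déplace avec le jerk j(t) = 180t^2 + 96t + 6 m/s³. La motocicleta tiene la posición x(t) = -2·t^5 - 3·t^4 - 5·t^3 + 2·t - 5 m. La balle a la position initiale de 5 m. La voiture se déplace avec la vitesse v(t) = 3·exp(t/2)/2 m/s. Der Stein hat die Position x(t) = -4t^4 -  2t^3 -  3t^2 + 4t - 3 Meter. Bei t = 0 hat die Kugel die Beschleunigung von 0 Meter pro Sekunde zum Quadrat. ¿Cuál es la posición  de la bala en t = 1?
Partiendo de la sacudida j(t) = 180·t^2 + 96·t + 6, tomamos 3 integrales. Tomando ∫j(t)dt y aplicando a(0) = 0, encontramos a(t) = 6·t·(10·t^2 + 8·t + 1). La antiderivada de la aceleración, con v(0) = 1, da la velocidad: v(t) = 15·t^4 + 16·t^3 + 3·t^2 + 1. Tomando ∫v(t)dt y aplicando x(0) = 5, encontramos x(t) = 3·t^5 + 4·t^4 + t^3 + t + 5. Tenemos la posición x(t) = 3·t^5 + 4·t^4 + t^3 + t + 5. Sustituyendo t = 1: x(1) = 14.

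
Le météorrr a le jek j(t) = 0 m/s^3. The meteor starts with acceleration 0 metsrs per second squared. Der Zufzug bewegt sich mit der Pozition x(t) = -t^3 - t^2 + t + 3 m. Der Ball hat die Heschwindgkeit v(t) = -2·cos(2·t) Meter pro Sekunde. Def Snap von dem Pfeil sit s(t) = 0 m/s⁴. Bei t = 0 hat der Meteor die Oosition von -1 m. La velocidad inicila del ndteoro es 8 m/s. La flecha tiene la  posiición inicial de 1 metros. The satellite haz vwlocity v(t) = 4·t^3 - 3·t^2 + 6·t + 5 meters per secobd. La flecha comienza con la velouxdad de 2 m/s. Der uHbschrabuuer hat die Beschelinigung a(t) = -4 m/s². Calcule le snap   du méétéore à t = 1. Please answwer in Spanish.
Para resolver esto, necesitamos tomar 1 derivada de nuestra ecuación de la sacudida j(t) = 0. La derivada de la sacudida da el snap: s(t) = 0. Usando s(t) = 0 y sustituyendo t = 1, encontramos s = 0.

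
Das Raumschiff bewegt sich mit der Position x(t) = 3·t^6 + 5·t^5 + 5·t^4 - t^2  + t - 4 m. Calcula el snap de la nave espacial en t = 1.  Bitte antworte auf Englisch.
To solve this, we need to take 4 derivatives of our position equation x(t) = 3·t^6 + 5·t^5 + 5·t^4 - t^2 + t - 4. Taking d/dt of x(t), we find v(t) = 18·t^5 + 25·t^4 + 20·t^3 - 2·t + 1. The derivative of velocity gives acceleration: a(t) = 90·t^4 + 100·t^3 + 60·t^2 - 2. The derivative of acceleration gives jerk: j(t) = 360·t^3 + 300·t^2 + 120·t. Taking d/dt of j(t), we find s(t) = 1080·t^2 + 600·t + 120. We have snap s(t) = 1080·t^2 + 600·t + 120. Substituting t = 1: s(1) = 1800.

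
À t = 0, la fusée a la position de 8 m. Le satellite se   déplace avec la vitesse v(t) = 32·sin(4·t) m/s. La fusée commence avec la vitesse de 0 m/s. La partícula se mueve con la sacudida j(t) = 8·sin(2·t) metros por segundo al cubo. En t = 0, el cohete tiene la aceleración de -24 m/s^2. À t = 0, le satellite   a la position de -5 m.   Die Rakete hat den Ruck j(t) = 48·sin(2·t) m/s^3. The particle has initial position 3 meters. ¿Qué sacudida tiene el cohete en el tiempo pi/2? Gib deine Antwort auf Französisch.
En utilisant j(t) = 48·sin(2·t) et en substituant t = pi/2, nous trouvons j = 0.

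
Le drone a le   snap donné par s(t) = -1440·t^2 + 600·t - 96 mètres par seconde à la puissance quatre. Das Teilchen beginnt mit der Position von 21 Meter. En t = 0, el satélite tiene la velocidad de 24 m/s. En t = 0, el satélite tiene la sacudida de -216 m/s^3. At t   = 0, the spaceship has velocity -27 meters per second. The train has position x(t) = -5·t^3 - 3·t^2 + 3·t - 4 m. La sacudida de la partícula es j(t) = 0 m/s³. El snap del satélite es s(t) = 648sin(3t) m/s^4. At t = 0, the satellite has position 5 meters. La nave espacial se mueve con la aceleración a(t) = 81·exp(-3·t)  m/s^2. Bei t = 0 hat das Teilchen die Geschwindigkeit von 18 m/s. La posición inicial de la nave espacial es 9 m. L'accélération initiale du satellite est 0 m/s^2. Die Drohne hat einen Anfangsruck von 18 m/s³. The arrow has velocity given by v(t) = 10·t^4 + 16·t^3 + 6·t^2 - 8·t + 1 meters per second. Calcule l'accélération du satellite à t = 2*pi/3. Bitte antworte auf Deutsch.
Ausgehend von dem Snap s(t) = 648·sin(3·t), nehmen wir 2 Integrale. Die Stammfunktion von dem Snap ist der Ruck. Mit j(0) = -216 erhalten wir j(t) = -216·cos(3·t). Das Integral von dem Ruck, mit a(0) = 0, ergibt die Beschleunigung: a(t) = -72·sin(3·t). Aus der Gleichung für die Beschleunigung a(t) = -72·sin(3·t), setzen wir t = 2*pi/3 ein und erhalten a = 0.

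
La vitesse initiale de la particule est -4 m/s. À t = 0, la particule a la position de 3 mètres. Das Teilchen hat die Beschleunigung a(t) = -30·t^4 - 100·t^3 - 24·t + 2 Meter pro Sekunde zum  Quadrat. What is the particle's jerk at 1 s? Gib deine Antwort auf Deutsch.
Ausgehend von der Beschleunigung a(t) = -30·t^4 - 100·t^3 - 24·t + 2, nehmen wir 1 Ableitung. Die Ableitung von der Beschleunigung ergibt den Ruck: j(t) = -120·t^3 - 300·t^2 - 24. Aus der Gleichung für den Ruck j(t) = -120·t^3 - 300·t^2 - 24, setzen wir t = 1 ein und erhalten j = -444.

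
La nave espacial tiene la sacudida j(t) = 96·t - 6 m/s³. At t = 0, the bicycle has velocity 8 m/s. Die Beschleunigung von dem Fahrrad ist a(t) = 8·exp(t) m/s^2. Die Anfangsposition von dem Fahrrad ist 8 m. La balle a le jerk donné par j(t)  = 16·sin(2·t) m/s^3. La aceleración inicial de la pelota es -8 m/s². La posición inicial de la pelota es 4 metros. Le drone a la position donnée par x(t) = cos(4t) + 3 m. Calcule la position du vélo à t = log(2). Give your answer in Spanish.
Partiendo de la aceleración a(t) = 8·exp(t), tomamos 2 integrales. Integrando la aceleración y usando la condición inicial v(0) = 8, obtenemos v(t) = 8·exp(t). Tomando ∫v(t)dt y aplicando x(0) = 8, encontramos x(t) = 8·exp(t). Tenemos la posición x(t) = 8·exp(t). Sustituyendo t = log(2): x(log(2)) = 16.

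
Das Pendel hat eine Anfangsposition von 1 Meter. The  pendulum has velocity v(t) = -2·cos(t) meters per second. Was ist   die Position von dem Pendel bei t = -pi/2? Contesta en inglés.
We must find the antiderivative of our velocity equation v(t) = -2·cos(t) 1 time. The antiderivative of velocity, with x(0) = 1, gives position: x(t) = 1 - 2·sin(t). We have position x(t) = 1 - 2·sin(t). Substituting t = -pi/2: x(-pi/2) = 3.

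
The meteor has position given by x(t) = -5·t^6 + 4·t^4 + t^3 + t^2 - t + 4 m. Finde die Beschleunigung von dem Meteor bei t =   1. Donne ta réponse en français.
En partant de la position x(t) = -5·t^6 + 4·t^4 + t^3 + t^2 - t + 4, nous prenons 2 dérivées. En prenant d/dt de x(t), nous trouvons v(t) = -30·t^5 + 16·t^3 + 3·t^2 + 2·t - 1. En prenant d/dt de v(t), nous trouvons a(t) = -150·t^4 + 48·t^2 + 6·t + 2. Nous avons l'accélération a(t) = -150·t^4 + 48·t^2 + 6·t + 2. En substituant t = 1: a(1) = -94.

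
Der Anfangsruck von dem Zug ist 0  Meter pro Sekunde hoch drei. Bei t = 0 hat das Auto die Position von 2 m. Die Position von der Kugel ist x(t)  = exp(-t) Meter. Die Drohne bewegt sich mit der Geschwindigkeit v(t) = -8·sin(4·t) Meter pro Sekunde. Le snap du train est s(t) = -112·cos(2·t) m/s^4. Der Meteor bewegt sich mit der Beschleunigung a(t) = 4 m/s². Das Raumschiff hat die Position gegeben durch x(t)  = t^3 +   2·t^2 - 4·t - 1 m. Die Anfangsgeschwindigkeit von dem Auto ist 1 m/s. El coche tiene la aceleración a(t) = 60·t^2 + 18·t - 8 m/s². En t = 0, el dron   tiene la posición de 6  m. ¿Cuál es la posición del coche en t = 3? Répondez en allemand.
Wir müssen unsere Gleichung für die Beschleunigung a(t) = 60·t^2 + 18·t - 8 2-mal integrieren. Die Stammfunktion von der Beschleunigung, mit v(0) = 1, ergibt die Geschwindigkeit: v(t) = 20·t^3 + 9·t^2 - 8·t + 1. Die Stammfunktion von der Geschwindigkeit ist die Position. Mit x(0) = 2 erhalten wir x(t) = 5·t^4 + 3·t^3 - 4·t^2 + t + 2. Aus der Gleichung für die Position x(t) = 5·t^4 + 3·t^3 - 4·t^2 + t + 2, setzen wir t = 3 ein und erhalten x = 455.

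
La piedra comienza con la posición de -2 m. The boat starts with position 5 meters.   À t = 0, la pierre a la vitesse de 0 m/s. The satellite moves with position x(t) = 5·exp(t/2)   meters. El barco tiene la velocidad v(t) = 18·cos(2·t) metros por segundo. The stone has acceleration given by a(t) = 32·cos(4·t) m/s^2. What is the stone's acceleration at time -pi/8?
We have acceleration a(t) = 32·cos(4·t). Substituting t = -pi/8: a(-pi/8) = 0.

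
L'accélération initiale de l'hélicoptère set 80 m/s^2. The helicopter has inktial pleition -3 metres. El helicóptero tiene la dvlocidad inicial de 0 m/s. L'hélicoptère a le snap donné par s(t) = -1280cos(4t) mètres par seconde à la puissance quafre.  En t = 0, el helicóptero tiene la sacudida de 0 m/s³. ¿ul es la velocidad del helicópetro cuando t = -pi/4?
Partiendo del snap s(t) = -1280·cos(4·t), tomamos 3 antiderivadas. Tomando ∫s(t)dt y aplicando j(0) = 0, encontramos j(t) = -320·sin(4·t). Tomando ∫j(t)dt y aplicando a(0) = 80, encontramos a(t) = 80·cos(4·t). Integrando la aceleración y usando la condición inicial v(0) = 0, obtenemos v(t) = 20·sin(4·t). Usando v(t) = 20·sin(4·t) y sustituyendo t = -pi/4, encontramos v = 0.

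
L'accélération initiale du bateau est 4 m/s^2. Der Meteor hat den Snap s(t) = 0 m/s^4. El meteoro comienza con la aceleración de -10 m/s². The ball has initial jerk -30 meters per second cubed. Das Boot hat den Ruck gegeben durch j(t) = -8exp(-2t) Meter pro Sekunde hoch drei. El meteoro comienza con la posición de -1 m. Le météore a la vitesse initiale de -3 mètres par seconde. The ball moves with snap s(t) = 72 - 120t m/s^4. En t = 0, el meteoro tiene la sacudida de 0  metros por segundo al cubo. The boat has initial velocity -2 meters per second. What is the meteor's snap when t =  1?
From the given snap equation s(t) = 0, we substitute t = 1 to get s = 0.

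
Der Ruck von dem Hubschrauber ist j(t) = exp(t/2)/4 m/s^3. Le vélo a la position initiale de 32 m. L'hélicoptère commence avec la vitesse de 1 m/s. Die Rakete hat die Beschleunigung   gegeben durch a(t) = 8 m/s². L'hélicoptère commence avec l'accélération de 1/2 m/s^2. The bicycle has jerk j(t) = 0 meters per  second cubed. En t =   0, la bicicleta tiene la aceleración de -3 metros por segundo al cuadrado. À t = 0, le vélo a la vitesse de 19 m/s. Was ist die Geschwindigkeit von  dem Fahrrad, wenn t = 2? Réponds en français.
Nous devons trouver la primitive de notre équation du jerk j(t) = 0 2 fois. L'intégrale du jerk, avec a(0) = -3, donne l'accélération: a(t) = -3. En prenant ∫a(t)dt et en appliquant v(0) = 19, nous trouvons v(t) = 19 - 3·t. En utilisant v(t) = 19 - 3·t et en substituant t = 2, nous trouvons v = 13.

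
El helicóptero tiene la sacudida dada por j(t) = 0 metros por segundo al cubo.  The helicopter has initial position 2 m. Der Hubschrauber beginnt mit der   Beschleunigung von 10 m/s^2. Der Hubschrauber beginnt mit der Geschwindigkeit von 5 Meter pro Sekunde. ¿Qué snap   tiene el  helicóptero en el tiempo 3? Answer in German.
Um dies zu lösen, müssen wir 1 Ableitung unserer Gleichung für den Ruck j(t) = 0 nehmen. Die Ableitung von dem Ruck ergibt den Snap: s(t) = 0. Wir haben den Snap s(t) = 0. Durch Einsetzen von t = 3: s(3) = 0.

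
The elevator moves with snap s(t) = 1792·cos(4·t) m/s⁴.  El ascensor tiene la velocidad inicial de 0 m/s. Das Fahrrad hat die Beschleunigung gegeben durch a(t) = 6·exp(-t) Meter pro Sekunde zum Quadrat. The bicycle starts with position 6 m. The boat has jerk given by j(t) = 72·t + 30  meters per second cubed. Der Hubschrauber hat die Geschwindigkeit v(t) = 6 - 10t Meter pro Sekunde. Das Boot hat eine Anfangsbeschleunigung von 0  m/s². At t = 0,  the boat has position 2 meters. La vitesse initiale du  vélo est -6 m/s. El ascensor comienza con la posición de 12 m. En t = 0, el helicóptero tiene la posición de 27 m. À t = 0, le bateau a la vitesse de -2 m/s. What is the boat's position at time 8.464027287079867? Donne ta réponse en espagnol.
Para resolver esto, necesitamos tomar 3 antiderivadas de nuestra ecuación de la sacudida j(t) = 72·t + 30. Integrando la sacudida y usando la condición inicial a(0) = 0, obtenemos a(t) = 6·t·(6·t + 5). La antiderivada de la aceleración, con v(0) = -2, da la velocidad: v(t) = 12·t^3 + 15·t^2 - 2. La antiderivada de la velocidad es la posición. Usando x(0) = 2, obtenemos x(t) = 3·t^4 + 5·t^3 - 2·t + 2. Usando x(t) = 3·t^4 + 5·t^3 - 2·t + 2 y sustituyendo t = 8.464027287079867, encontramos x = 18413.6410176234.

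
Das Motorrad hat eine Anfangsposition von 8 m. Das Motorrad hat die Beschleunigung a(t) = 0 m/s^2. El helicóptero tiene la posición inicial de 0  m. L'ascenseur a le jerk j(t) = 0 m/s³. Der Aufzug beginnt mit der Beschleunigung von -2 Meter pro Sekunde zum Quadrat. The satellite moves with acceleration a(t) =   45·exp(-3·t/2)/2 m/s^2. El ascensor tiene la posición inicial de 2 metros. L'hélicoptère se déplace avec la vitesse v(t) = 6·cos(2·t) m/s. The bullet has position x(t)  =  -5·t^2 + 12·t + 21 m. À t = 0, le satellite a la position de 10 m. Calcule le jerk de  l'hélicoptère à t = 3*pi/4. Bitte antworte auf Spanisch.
Para resolver esto, necesitamos tomar 2 derivadas de nuestra ecuación de la velocidad v(t) = 6·cos(2·t). Tomando d/dt de v(t), encontramos a(t) = -12·sin(2·t). La derivada de la aceleración da la sacudida: j(t) = -24·cos(2·t). Usando j(t) = -24·cos(2·t) y sustituyendo t = 3*pi/4, encontramos j = 0.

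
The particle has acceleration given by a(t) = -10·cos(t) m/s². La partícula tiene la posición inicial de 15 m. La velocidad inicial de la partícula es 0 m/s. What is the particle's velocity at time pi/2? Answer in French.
Nous devons intégrer notre équation de l'accélération a(t) = -10·cos(t) 1 fois. La primitive de l'accélération est la vitesse. En utilisant v(0) = 0, nous obtenons v(t) = -10·sin(t). En utilisant v(t) = -10·sin(t) et en substituant t = pi/2, nous trouvons v = -10.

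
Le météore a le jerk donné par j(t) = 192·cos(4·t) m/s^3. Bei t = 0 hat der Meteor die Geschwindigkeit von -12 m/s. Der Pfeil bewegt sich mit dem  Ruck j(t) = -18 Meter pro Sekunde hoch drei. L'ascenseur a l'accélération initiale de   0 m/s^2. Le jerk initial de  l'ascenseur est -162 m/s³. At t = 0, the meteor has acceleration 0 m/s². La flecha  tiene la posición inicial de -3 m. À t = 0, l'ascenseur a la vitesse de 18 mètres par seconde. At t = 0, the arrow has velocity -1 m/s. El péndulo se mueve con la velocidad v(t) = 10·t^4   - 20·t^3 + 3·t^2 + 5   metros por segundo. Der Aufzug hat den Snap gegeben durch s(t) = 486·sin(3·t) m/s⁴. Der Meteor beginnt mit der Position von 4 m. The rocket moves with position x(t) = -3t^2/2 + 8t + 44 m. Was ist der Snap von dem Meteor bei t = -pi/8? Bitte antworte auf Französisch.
Nous devons dériver notre équation du jerk j(t) = 192·cos(4·t) 1 fois. En prenant d/dt de j(t), nous trouvons s(t) = -768·sin(4·t). En utilisant s(t) = -768·sin(4·t) et en substituant t = -pi/8, nous trouvons s = 768.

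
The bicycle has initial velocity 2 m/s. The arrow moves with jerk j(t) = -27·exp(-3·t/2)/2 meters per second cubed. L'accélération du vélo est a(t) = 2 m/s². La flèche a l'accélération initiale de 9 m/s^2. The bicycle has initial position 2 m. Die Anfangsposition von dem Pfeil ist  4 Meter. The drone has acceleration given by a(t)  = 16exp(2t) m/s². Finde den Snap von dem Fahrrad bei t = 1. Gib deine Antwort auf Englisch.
We must differentiate our acceleration equation a(t) = 2 2 times. Taking d/dt of a(t), we find j(t) = 0. The derivative of jerk gives snap: s(t) = 0. We have snap s(t) = 0. Substituting t = 1: s(1) = 0.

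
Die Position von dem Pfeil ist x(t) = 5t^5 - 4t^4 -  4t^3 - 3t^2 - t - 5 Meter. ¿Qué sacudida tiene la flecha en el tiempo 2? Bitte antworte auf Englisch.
We must differentiate our position equation x(t) = 5·t^5 - 4·t^4 - 4·t^3 - 3·t^2 - t - 5 3 times. The derivative of position gives velocity: v(t) = 25·t^4 - 16·t^3 - 12·t^2 - 6·t - 1. The derivative of velocity gives acceleration: a(t) = 100·t^3 - 48·t^2 - 24·t - 6. The derivative of acceleration gives jerk: j(t) = 300·t^2 - 96·t - 24. From the given jerk equation j(t) = 300·t^2 - 96·t - 24, we substitute t = 2 to get j = 984.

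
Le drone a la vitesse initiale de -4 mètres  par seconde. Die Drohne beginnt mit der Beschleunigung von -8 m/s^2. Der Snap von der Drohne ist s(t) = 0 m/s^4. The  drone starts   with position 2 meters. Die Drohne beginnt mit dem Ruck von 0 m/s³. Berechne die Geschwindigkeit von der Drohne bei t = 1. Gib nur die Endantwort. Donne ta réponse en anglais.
At t = 1, v = -12.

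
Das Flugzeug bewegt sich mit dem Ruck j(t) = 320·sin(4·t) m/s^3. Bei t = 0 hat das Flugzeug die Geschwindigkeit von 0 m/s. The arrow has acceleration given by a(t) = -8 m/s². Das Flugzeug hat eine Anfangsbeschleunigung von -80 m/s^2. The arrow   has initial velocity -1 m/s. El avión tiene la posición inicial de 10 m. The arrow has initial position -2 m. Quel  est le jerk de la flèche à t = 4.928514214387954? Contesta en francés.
Pour résoudre ceci, nous devons prendre 1 dérivée de notre équation de l'accélération a(t) = -8. La dérivée de l'accélération donne le jerk: j(t) = 0. En utilisant j(t) = 0 et en substituant t = 4.928514214387954, nous trouvons j = 0.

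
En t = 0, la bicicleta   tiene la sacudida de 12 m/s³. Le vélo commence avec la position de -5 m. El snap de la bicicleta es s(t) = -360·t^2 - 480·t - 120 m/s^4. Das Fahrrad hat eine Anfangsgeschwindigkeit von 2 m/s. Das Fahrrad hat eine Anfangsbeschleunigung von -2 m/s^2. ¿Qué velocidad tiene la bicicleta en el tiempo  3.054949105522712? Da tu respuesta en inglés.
Starting from snap s(t) = -360·t^2 - 480·t - 120, we take 3 antiderivatives. Finding the integral of s(t) and using j(0) = 12: j(t) = -120·t^3 - 240·t^2 - 120·t + 12. Taking ∫j(t)dt and applying a(0) = -2, we find a(t) = -30·t^4 - 80·t^3 - 60·t^2 + 12·t - 2. The integral of acceleration, with v(0) = 2, gives velocity: v(t) = -6·t^5 - 20·t^4 - 20·t^3 + 6·t^2 - 2·t + 2. Using v(t) = -6·t^5 - 20·t^4 - 20·t^3 + 6·t^2 - 2·t + 2 and substituting t = 3.054949105522712, we find v = -3856.83214610991.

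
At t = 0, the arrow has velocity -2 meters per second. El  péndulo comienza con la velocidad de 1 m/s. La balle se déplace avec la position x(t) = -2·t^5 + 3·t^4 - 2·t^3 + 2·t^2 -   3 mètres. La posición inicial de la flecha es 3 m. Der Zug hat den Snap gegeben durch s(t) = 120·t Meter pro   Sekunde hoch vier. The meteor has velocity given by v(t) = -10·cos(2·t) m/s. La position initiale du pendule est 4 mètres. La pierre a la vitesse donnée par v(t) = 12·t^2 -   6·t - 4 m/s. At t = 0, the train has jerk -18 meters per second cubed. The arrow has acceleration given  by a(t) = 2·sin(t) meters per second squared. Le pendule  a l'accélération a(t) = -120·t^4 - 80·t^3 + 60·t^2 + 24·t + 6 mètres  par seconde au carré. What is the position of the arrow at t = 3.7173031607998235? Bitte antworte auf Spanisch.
Debemos encontrar la antiderivada de nuestra ecuación de la aceleración a(t) = 2·sin(t) 2 veces. La integral de la aceleración, con v(0) = -2, da la velocidad: v(t) = -2·cos(t). La integral de la velocidad, con x(0) = 3, da la posición: x(t) = 3 - 2·sin(t). Tenemos la posición x(t) = 3 - 2·sin(t). Sustituyendo t = 3.7173031607998235: x(3.7173031607998235) = 4.08886181109096.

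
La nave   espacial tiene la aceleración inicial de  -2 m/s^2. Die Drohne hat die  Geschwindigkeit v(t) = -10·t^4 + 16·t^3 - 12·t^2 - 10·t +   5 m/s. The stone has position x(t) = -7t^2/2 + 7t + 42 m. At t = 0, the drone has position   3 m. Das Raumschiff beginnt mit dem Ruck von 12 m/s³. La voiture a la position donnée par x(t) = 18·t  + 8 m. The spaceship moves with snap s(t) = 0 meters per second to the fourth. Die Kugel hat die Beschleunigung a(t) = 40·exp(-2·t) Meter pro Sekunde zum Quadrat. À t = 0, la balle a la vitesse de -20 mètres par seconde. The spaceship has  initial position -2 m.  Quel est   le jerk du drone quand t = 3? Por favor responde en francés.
Nous devons dériver notre équation de la vitesse v(t) = -10·t^4 + 16·t^3 - 12·t^2 - 10·t + 5 2 fois. La dérivée de la vitesse donne l'accélération: a(t) = -40·t^3 + 48·t^2 - 24·t - 10. La dérivée de l'accélération donne le jerk: j(t) = -120·t^2 + 96·t - 24. En utilisant j(t) = -120·t^2 + 96·t - 24 et en substituant t = 3, nous trouvons j = -816.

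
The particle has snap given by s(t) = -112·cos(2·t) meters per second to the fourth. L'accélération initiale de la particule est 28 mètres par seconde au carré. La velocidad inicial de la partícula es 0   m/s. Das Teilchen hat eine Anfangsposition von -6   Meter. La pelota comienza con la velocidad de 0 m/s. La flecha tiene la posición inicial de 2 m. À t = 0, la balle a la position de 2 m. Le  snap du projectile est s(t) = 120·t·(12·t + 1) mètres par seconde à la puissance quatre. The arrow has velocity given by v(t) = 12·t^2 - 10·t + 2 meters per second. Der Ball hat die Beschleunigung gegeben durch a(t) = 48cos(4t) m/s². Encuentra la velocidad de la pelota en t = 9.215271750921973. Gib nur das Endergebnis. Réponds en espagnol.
En t = 9.215271750921973, v = -8.91987986427652.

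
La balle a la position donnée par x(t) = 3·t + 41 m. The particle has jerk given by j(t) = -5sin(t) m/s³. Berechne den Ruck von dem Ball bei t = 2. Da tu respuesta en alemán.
Wir müssen unsere Gleichung für die Position x(t) = 3·t + 41 3-mal ableiten. Die Ableitung von der Position ergibt die Geschwindigkeit: v(t) = 3. Durch Ableiten von der Geschwindigkeit erhalten wir die Beschleunigung: a(t) = 0. Durch Ableiten von der Beschleunigung erhalten wir den Ruck: j(t) = 0. Aus der Gleichung für den Ruck j(t) = 0, setzen wir t = 2 ein und erhalten j = 0.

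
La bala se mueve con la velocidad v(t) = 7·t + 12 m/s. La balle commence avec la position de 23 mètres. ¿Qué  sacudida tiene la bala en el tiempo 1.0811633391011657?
Partiendo de la velocidad v(t) = 7·t + 12, tomamos 2 derivadas. Tomando d/dt de v(t), encontramos a(t) = 7. Derivando la aceleración, obtenemos la sacudida: j(t) = 0. Usando j(t) = 0 y sustituyendo t = 1.0811633391011657, encontramos j = 0.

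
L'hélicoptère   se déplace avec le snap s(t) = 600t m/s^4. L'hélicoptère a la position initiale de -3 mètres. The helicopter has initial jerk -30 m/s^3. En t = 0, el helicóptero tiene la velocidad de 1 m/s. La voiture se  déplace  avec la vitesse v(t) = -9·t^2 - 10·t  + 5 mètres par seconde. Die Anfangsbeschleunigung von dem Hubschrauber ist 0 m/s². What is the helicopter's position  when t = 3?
We must find the antiderivative of our snap equation s(t) = 600·t 4 times. The antiderivative of snap, with j(0) = -30, gives jerk: j(t) = 300·t^2 - 30. Integrating jerk and using the initial condition a(0) = 0, we get a(t) = 100·t^3 - 30·t. Integrating acceleration and using the initial condition v(0) = 1, we get v(t) = 25·t^4 - 15·t^2 + 1. Integrating velocity and using the initial condition x(0) = -3, we get x(t) = 5·t^5 - 5·t^3 + t - 3. We have position x(t) = 5·t^5 - 5·t^3 + t - 3. Substituting t = 3: x(3) = 1080.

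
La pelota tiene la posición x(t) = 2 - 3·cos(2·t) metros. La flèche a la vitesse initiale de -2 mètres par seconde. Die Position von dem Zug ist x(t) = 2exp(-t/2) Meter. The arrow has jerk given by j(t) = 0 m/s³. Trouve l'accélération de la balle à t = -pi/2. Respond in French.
Pour résoudre ceci, nous devons prendre 2 dérivées de notre équation de la position x(t) = 2 - 3·cos(2·t). En dérivant la position, nous obtenons la vitesse: v(t) = 6·sin(2·t). La dérivée de la vitesse donne l'accélération: a(t) = 12·cos(2·t). En utilisant a(t) = 12·cos(2·t) et en substituant t = -pi/2, nous trouvons a = -12.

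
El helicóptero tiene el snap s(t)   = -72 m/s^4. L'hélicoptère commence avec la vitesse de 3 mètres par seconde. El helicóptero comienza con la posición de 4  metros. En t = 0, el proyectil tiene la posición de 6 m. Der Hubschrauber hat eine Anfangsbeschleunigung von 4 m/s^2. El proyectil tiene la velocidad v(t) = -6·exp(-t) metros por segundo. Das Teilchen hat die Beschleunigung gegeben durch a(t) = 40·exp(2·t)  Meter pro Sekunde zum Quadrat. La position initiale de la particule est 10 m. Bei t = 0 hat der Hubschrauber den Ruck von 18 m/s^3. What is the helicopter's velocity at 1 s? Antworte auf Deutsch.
Wir müssen die Stammfunktion unserer Gleichung für den Snap s(t) = -72 3-mal finden. Durch Integration von dem Snap und Verwendung der Anfangsbedingung j(0) = 18, erhalten wir j(t) = 18 - 72·t. Durch Integration von dem Ruck und Verwendung der Anfangsbedingung a(0) = 4, erhalten wir a(t) = -36·t^2 + 18·t + 4. Die Stammfunktion von der Beschleunigung ist die Geschwindigkeit. Mit v(0) = 3 erhalten wir v(t) = -12·t^3 + 9·t^2 + 4·t + 3. Mit v(t) = -12·t^3 + 9·t^2 + 4·t + 3 und Einsetzen von t = 1, finden wir v = 4.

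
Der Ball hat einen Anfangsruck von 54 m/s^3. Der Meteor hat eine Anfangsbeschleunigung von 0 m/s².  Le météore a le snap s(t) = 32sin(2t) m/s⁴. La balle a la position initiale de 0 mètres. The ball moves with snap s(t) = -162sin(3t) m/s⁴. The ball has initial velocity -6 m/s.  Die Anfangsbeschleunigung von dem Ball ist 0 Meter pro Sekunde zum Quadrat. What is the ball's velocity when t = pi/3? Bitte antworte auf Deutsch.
Um dies zu lösen, müssen wir 3 Stammfunktionen unserer Gleichung für den Snap s(t) = -162·sin(3·t) finden. Mit ∫s(t)dt und Anwendung von j(0) = 54, finden wir j(t) = 54·cos(3·t). Die Stammfunktion von dem Ruck ist die Beschleunigung. Mit a(0) = 0 erhalten wir a(t) = 18·sin(3·t). Die Stammfunktion von der Beschleunigung ist die Geschwindigkeit. Mit v(0) = -6 erhalten wir v(t) = -6·cos(3·t). Wir haben die Geschwindigkeit v(t) = -6·cos(3·t). Durch Einsetzen von t = pi/3: v(pi/3) = 6.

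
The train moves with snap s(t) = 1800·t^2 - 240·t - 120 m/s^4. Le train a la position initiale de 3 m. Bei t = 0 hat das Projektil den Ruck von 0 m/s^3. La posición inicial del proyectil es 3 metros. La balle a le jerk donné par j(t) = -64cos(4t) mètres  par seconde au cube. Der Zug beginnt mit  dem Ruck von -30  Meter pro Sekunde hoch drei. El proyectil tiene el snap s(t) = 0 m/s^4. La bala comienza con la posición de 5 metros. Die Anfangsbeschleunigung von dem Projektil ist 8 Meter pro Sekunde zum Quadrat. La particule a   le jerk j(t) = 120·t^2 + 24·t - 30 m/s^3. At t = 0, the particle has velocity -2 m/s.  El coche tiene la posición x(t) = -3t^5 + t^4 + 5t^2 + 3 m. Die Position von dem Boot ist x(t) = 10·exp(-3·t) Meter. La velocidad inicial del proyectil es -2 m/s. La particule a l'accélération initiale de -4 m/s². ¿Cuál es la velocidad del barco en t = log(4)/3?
Partiendo de la posición x(t) = 10·exp(-3·t), tomamos 1 derivada. Derivando la posición, obtenemos la velocidad: v(t) = -30·exp(-3·t). De la ecuación de la velocidad v(t) = -30·exp(-3·t), sustituimos t = log(4)/3 para obtener v = -15/2.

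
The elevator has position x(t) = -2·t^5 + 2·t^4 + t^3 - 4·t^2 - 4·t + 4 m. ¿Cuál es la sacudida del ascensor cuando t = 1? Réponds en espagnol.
Para resolver esto, necesitamos tomar 3 derivadas de nuestra ecuación de la posición x(t) = -2·t^5 + 2·t^4 + t^3 - 4·t^2 - 4·t + 4. Derivando la posición, obtenemos la velocidad: v(t) = -10·t^4 + 8·t^3 + 3·t^2 - 8·t - 4. La derivada de la velocidad da la aceleración: a(t) = -40·t^3 + 24·t^2 + 6·t - 8. Tomando d/dt de a(t), encontramos j(t) = -120·t^2 + 48·t + 6. De la ecuación de la sacudida j(t) = -120·t^2 + 48·t + 6, sustituimos t = 1 para obtener j = -66.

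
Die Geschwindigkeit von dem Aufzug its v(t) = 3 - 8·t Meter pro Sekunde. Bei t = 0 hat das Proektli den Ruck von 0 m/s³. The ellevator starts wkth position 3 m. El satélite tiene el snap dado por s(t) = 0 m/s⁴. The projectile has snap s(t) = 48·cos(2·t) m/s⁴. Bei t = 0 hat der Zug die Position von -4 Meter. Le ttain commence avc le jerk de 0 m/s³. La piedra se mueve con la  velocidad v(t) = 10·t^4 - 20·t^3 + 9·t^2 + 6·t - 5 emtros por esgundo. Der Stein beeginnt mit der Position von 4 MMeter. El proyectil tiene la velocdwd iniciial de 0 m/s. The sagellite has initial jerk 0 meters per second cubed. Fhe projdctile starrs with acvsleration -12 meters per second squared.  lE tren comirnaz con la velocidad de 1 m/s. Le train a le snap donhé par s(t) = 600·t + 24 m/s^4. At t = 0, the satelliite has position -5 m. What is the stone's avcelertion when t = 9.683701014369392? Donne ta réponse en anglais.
We must differentiate our velocity equation v(t) = 10·t^4 - 20·t^3 + 9·t^2 + 6·t - 5 1 time. Taking d/dt of v(t), we find a(t) = 40·t^3 - 60·t^2 + 18·t + 6. We have acceleration a(t) = 40·t^3 - 60·t^2 + 18·t + 6. Substituting t = 9.683701014369392: a(9.683701014369392) = 30877.0631626306.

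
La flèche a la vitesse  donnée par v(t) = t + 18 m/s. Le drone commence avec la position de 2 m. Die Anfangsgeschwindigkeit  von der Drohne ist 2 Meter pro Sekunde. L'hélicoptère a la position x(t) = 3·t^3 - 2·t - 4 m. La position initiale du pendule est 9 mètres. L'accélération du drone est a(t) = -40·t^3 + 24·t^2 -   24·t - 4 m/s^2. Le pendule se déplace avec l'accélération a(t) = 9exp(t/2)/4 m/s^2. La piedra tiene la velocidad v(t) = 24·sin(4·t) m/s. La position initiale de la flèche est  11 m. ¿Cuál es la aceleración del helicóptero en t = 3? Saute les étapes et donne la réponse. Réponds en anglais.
The answer is 54.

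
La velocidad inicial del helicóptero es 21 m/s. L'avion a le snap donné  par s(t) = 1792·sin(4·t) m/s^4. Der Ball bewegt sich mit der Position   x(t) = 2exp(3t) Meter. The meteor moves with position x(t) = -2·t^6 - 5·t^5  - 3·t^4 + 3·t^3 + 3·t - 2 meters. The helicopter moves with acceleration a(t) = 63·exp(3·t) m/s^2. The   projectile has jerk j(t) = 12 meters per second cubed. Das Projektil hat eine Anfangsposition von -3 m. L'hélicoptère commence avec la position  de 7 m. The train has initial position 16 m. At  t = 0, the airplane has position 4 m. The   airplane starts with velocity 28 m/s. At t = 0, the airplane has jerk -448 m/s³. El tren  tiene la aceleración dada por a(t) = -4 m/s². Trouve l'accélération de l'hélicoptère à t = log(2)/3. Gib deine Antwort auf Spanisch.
Tenemos la aceleración a(t) = 63·exp(3·t). Sustituyendo t = log(2)/3: a(log(2)/3) = 126.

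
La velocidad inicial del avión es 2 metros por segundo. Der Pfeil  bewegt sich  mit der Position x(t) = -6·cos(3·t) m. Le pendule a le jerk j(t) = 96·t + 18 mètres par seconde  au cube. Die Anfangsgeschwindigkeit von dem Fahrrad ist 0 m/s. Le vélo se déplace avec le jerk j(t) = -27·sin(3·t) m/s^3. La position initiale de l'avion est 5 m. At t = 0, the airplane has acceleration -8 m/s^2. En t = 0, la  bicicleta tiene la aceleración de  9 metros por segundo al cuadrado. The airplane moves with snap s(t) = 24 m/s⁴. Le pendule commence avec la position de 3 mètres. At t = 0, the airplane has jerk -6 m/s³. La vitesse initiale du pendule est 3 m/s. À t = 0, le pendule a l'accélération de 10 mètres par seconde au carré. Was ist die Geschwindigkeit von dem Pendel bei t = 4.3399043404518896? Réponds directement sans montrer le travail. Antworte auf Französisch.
La réponse est 1523.76954983000.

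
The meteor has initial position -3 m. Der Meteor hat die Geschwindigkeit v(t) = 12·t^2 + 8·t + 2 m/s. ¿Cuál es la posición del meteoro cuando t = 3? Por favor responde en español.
Para resolver esto, necesitamos tomar 1 integral de nuestra ecuación de la velocidad v(t) = 12·t^2 + 8·t + 2. La integral de la velocidad es la posición. Usando x(0) = -3, obtenemos x(t) = 4·t^3 + 4·t^2 + 2·t - 3. Tenemos la posición x(t) = 4·t^3 + 4·t^2 + 2·t - 3. Sustituyendo t = 3: x(3) = 147.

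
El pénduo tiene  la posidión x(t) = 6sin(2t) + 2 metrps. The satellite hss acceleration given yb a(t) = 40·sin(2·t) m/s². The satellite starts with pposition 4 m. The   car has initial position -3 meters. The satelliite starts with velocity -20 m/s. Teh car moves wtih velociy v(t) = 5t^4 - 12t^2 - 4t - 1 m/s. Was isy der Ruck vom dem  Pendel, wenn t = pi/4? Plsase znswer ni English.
We must differentiate our position equation x(t) = 6·sin(2·t) + 2 3 times. Taking d/dt of x(t), we find v(t) = 12·cos(2·t). The derivative of velocity gives acceleration: a(t) = -24·sin(2·t). Differentiating acceleration, we get jerk: j(t) = -48·cos(2·t). Using j(t) = -48·cos(2·t) and substituting t = pi/4, we find j = 0.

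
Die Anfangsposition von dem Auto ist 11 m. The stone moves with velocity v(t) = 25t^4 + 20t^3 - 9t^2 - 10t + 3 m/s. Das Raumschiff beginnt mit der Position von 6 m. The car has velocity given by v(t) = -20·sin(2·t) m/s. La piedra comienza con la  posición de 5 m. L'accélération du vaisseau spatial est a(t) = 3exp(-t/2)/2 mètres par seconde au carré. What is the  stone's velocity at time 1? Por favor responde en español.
Usando v(t) = 25·t^4 + 20·t^3 - 9·t^2 - 10·t + 3 y sustituyendo t = 1, encontramos v = 29.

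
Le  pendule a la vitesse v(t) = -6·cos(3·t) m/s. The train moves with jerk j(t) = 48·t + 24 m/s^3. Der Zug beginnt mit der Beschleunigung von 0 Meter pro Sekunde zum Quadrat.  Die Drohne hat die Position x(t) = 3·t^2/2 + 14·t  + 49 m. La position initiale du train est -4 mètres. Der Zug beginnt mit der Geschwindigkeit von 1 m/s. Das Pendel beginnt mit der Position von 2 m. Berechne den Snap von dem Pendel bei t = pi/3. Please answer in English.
We must differentiate our velocity equation v(t) = -6·cos(3·t) 3 times. Differentiating velocity, we get acceleration: a(t) = 18·sin(3·t). Differentiating acceleration, we get jerk: j(t) = 54·cos(3·t). Taking d/dt of j(t), we find s(t) = -162·sin(3·t). Using s(t) = -162·sin(3·t) and substituting t = pi/3, we find s = 0.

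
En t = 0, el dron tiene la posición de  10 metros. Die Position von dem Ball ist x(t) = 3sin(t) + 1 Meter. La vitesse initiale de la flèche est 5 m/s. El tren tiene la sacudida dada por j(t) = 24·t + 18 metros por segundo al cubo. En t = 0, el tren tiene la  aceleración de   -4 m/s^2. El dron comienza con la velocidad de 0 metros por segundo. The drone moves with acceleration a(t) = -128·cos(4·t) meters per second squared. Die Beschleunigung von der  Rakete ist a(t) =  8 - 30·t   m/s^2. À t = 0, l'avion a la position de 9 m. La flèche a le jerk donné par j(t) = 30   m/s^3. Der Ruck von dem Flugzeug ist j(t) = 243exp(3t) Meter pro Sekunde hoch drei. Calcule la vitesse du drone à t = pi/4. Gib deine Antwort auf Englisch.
We need to integrate our acceleration equation a(t) = -128·cos(4·t) 1 time. Finding the antiderivative of a(t) and using v(0) = 0: v(t) = -32·sin(4·t). Using v(t) = -32·sin(4·t) and substituting t = pi/4, we find v = 0.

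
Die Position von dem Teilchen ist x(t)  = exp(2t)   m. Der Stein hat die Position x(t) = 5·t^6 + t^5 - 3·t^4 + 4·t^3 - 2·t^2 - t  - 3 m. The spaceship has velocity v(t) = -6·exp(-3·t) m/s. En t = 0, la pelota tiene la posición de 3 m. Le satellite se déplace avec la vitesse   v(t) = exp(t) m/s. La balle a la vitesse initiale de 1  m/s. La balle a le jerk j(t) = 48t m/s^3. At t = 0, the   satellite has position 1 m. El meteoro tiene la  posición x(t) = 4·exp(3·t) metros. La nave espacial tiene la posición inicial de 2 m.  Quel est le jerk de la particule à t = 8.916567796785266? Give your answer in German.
Wir müssen unsere Gleichung für die Position x(t) = exp(2·t) 3-mal ableiten. Die Ableitung von der Position ergibt die Geschwindigkeit: v(t) = 2·exp(2·t). Die Ableitung von der Geschwindigkeit ergibt die Beschleunigung: a(t) = 4·exp(2·t). Die Ableitung von der Beschleunigung ergibt den Ruck: j(t) = 8·exp(2·t). Mit j(t) = 8·exp(2·t) und Einsetzen von t = 8.916567796785266, finden wir j = 444551797.194340.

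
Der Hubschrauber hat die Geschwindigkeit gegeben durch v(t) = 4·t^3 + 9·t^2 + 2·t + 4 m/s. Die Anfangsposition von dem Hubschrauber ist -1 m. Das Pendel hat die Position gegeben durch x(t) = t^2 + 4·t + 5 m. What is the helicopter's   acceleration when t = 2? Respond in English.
Starting from velocity v(t) = 4·t^3 + 9·t^2 + 2·t + 4, we take 1 derivative. The derivative of velocity gives acceleration: a(t) = 12·t^2 + 18·t + 2. We have acceleration a(t) = 12·t^2 + 18·t + 2. Substituting t = 2: a(2) = 86.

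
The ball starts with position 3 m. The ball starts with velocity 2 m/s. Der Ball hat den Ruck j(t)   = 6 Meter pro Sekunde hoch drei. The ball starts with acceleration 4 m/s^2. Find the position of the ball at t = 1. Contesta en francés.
En partant du jerk j(t) = 6, nous prenons 3 intégrales. En intégrant le jerk et en utilisant la condition initiale a(0) = 4, nous obtenons a(t) = 6·t + 4. En prenant ∫a(t)dt et en appliquant v(0) = 2, nous trouvons v(t) = 3·t^2 + 4·t + 2. En intégrant la vitesse et en utilisant la condition initiale x(0) = 3, nous obtenons x(t) = t^3 + 2·t^2 + 2·t + 3. En utilisant x(t) = t^3 + 2·t^2 + 2·t + 3 et en substituant t = 1, nous trouvons x = 8.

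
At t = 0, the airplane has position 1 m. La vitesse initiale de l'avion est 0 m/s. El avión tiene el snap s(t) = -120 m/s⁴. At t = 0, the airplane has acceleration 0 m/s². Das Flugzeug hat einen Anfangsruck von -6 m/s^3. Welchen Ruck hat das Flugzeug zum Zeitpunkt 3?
Wir müssen die Stammfunktion unserer Gleichung für den Snap s(t) = -120 1-mal finden. Die Stammfunktion von dem Snap ist der Ruck. Mit j(0) = -6 erhalten wir j(t) = -120·t - 6. Wir haben den Ruck j(t) = -120·t - 6. Durch Einsetzen von t = 3: j(3) = -366.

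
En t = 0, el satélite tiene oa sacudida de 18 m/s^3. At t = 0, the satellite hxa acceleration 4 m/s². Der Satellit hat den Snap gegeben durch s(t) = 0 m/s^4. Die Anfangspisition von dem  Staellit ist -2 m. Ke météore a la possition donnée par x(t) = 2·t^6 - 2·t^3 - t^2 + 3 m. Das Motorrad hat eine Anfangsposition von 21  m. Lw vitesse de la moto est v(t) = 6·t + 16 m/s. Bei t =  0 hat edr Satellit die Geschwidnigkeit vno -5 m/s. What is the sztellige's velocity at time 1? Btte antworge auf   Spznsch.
Necesitamos integrar nuestra ecuación del snap s(t) = 0 3 veces. La integral del snap es la sacudida. Usando j(0) = 18, obtenemos j(t) = 18. Integrando la sacudida y usando la condición inicial a(0) = 4, obtenemos a(t) = 18·t + 4. Integrando la aceleración y usando la condición inicial v(0) = -5, obtenemos v(t) = 9·t^2 + 4·t - 5. Usando v(t) = 9·t^2 + 4·t - 5 y sustituyendo t = 1, encontramos v = 8.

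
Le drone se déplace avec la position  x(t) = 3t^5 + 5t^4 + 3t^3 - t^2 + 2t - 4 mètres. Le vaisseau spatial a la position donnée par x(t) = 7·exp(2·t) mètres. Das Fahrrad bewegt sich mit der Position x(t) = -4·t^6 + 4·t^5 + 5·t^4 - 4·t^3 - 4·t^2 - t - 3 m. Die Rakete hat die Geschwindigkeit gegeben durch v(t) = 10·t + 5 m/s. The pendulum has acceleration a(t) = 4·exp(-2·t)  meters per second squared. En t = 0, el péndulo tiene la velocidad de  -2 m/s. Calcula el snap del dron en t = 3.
Para resolver esto, necesitamos tomar 4 derivadas de nuestra ecuación de la posición x(t) = 3·t^5 + 5·t^4 + 3·t^3 - t^2 + 2·t - 4. La derivada de la posición da la velocidad: v(t) = 15·t^4 + 20·t^3 + 9·t^2 - 2·t + 2. La derivada de la velocidad da la aceleración: a(t) = 60·t^3 + 60·t^2 + 18·t - 2. Derivando la aceleración, obtenemos la sacudida: j(t) = 180·t^2 + 120·t + 18. La derivada de la sacudida da el snap: s(t) = 360·t + 120. Tenemos el snap s(t) = 360·t + 120. Sustituyendo t = 3: s(3) = 1200.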